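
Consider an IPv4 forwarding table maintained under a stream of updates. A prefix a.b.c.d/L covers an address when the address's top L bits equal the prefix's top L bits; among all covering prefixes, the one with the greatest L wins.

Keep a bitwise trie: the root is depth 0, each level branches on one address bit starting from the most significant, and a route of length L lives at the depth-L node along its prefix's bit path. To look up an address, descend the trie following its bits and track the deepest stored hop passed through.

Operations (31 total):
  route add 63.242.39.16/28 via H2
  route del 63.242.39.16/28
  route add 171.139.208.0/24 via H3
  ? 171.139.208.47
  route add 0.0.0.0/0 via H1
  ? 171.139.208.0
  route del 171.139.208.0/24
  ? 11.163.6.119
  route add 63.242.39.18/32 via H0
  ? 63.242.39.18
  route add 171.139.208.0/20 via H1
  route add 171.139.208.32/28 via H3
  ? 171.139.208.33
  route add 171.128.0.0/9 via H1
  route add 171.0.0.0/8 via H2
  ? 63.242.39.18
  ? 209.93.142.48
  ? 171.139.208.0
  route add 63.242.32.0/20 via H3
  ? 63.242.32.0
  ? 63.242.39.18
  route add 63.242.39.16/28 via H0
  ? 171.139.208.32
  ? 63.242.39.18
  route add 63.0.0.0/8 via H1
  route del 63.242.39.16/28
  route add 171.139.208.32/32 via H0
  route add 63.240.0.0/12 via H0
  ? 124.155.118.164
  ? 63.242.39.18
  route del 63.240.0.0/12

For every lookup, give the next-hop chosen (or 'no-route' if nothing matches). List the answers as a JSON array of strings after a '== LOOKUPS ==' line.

Process each operation:
  add 63.242.39.16/28 -> H2 at depth 28
  del 63.242.39.16/28 (clear depth 28)
  add 171.139.208.0/24 -> H3 at depth 24
  Q 171.139.208.47: descend 101010111000101111010000 ; hops seen [H3] ; pick H3
  add 0.0.0.0/0 -> H1 at depth 0
  Q 171.139.208.0: descend 101010111000101111010000 ; hops seen [H1,H3] ; pick H3
  del 171.139.208.0/24 (clear depth 24)
  Q 11.163.6.119: descend 00 ; hops seen [H1] ; pick H1
  add 63.242.39.18/32 -> H0 at depth 32
  Q 63.242.39.18: descend 00111111111100100010011100010010 ; hops seen [H1,H0] ; pick H0
  add 171.139.208.0/20 -> H1 at depth 20
  add 171.139.208.32/28 -> H3 at depth 28
  Q 171.139.208.33: descend 1010101110001011110100000010 ; hops seen [H1,H1,H3] ; pick H3
  add 171.128.0.0/9 -> H1 at depth 9
  add 171.0.0.0/8 -> H2 at depth 8
  Q 63.242.39.18: descend 00111111111100100010011100010010 ; hops seen [H1,H0] ; pick H0
  Q 209.93.142.48: descend 1 ; hops seen [H1] ; pick H1
  Q 171.139.208.0: descend 10101011100010111101000000 ; hops seen [H1,H2,H1,H1] ; pick H1
  add 63.242.32.0/20 -> H3 at depth 20
  Q 63.242.32.0: descend 001111111111001000100 ; hops seen [H1,H3] ; pick H3
  Q 63.242.39.18: descend 00111111111100100010011100010010 ; hops seen [H1,H3,H0] ; pick H0
  add 63.242.39.16/28 -> H0 at depth 28
  Q 171.139.208.32: descend 1010101110001011110100000010 ; hops seen [H1,H2,H1,H1,H3] ; pick H3
  Q 63.242.39.18: descend 00111111111100100010011100010010 ; hops seen [H1,H3,H0,H0] ; pick H0
  add 63.0.0.0/8 -> H1 at depth 8
  del 63.242.39.16/28 (clear depth 28)
  add 171.139.208.32/32 -> H0 at depth 32
  add 63.240.0.0/12 -> H0 at depth 12
  Q 124.155.118.164: descend 0 ; hops seen [H1] ; pick H1
  Q 63.242.39.18: descend 00111111111100100010011100010010 ; hops seen [H1,H1,H0,H3,H0] ; pick H0
  del 63.240.0.0/12 (clear depth 12)

== LOOKUPS ==
["H3","H3","H1","H0","H3","H0","H1","H1","H3","H0","H3","H0","H1","H0"]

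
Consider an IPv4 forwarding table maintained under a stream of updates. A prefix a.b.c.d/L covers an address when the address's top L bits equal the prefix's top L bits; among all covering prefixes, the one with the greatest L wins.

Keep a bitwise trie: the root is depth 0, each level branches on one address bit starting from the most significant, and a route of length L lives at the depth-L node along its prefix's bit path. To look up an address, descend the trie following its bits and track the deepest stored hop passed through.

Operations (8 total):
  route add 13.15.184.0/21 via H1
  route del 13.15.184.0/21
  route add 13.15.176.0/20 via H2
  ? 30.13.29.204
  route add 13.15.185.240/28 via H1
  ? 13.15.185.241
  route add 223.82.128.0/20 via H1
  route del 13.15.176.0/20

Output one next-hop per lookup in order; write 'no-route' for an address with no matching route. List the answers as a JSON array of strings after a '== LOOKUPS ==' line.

Apply in order:
  + 13.15.184.0/21 (H1) depth=21
  - 13.15.184.0/21 clear@21
  + 13.15.176.0/20 (H2) depth=20
  ? 30.13.29.204  path d0:-→d1:-→d2:-→d3:-  best=no-route
  + 13.15.185.240/28 (H1) depth=28
  ? 13.15.185.241  path d0:-→d1:-→d2:-→d3:-→d4:-→d5:-→d6:-→d7:-→d8:-→d9:-→d10:-→d11:-→d12:-→d13:-→d14:-→d15:-→d16:-→d17:-→d18:-→d19:-→d20:H2→d21:-→d22:-→d23:-→d24:-→d25:-→d26:-→d27:-→d28:H1  best=H1
  + 223.82.128.0/20 (H1) depth=20
  - 13.15.176.0/20 clear@20

== LOOKUPS ==
["no-route","H1"]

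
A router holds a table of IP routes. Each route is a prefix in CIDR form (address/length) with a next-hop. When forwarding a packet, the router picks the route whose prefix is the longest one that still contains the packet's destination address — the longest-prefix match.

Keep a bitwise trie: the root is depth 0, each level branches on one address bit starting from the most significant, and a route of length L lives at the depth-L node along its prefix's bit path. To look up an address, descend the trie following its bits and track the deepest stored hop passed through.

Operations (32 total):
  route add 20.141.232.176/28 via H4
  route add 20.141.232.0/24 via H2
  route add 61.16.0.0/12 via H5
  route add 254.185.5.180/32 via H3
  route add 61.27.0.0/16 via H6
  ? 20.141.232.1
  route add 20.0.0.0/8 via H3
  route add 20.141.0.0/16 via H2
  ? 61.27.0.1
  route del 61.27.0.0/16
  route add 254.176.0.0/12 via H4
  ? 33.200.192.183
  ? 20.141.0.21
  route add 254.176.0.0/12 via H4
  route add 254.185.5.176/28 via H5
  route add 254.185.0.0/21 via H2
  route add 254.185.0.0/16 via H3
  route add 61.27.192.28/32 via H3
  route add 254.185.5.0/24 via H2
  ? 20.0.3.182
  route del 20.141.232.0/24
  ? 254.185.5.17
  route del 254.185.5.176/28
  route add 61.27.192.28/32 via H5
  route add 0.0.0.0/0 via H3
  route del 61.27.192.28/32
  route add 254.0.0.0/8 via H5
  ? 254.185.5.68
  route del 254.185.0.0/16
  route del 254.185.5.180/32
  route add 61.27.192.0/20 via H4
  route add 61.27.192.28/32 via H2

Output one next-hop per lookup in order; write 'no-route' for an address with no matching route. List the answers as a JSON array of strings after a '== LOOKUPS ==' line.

Process each operation:
  add 20.141.232.176/28 -> H4 at depth 28
  add 20.141.232.0/24 -> H2 at depth 24
  add 61.16.0.0/12 -> H5 at depth 12
  add 254.185.5.180/32 -> H3 at depth 32
  add 61.27.0.0/16 -> H6 at depth 16
  lookup 20.141.232.1: bits 000101001000110111101000 walk d0:-→d1:-→d2:-→d3:-→d4:-→d5:-→d6:-→d7:-→d8:-→d9:-→d10:-→d11:-→d12:-→d13:-→d14:-→d15:-→d16:-→d17:-→d18:-→d19:-→d20:-→d21:-→d22:-→d23:-→d24:H2 -> H2
  add 20.0.0.0/8 -> H3 at depth 8
  add 20.141.0.0/16 -> H2 at depth 16
  lookup 61.27.0.1: bits 0011110100011011 walk d0:-→d1:-→d2:-→d3:-→d4:-→d5:-→d6:-→d7:-→d8:-→d9:-→d10:-→d11:-→d12:H5→d13:-→d14:-→d15:-→d16:H6 -> H6
  del 61.27.0.0/16 (clear depth 16)
  add 254.176.0.0/12 -> H4 at depth 12
  lookup 33.200.192.183: bits 001 walk d0:-→d1:-→d2:-→d3:- -> no-route
  lookup 20.141.0.21: bits 0001010010001101 walk d0:-→d1:-→d2:-→d3:-→d4:-→d5:-→d6:-→d7:-→d8:H3→d9:-→d10:-→d11:-→d12:-→d13:-→d14:-→d15:-→d16:H2 -> H2
  add 254.176.0.0/12 -> H4 at depth 12
  add 254.185.5.176/28 -> H5 at depth 28
  add 254.185.0.0/21 -> H2 at depth 21
  add 254.185.0.0/16 -> H3 at depth 16
  add 61.27.192.28/32 -> H3 at depth 32
  add 254.185.5.0/24 -> H2 at depth 24
  lookup 20.0.3.182: bits 00010100 walk d0:-→d1:-→d2:-→d3:-→d4:-→d5:-→d6:-→d7:-→d8:H3 -> H3
  del 20.141.232.0/24 (clear depth 24)
  lookup 254.185.5.17: bits 111111101011100100000101 walk d0:-→d1:-→d2:-→d3:-→d4:-→d5:-→d6:-→d7:-→d8:-→d9:-→d10:-→d11:-→d12:H4→d13:-→d14:-→d15:-→d16:H3→d17:-→d18:-→d19:-→d20:-→d21:H2→d22:-→d23:-→d24:H2 -> H2
  del 254.185.5.176/28 (clear depth 28)
  add 61.27.192.28/32 -> H5 at depth 32
  add 0.0.0.0/0 -> H3 at depth 0
  del 61.27.192.28/32 (clear depth 32)
  add 254.0.0.0/8 -> H5 at depth 8
  lookup 254.185.5.68: bits 111111101011100100000101 walk d0:H3→d1:-→d2:-→d3:-→d4:-→d5:-→d6:-→d7:-→d8:H5→d9:-→d10:-→d11:-→d12:H4→d13:-→d14:-→d15:-→d16:H3→d17:-→d18:-→d19:-→d20:-→d21:H2→d22:-→d23:-→d24:H2 -> H2
  del 254.185.0.0/16 (clear depth 16)
  del 254.185.5.180/32 (clear depth 32)
  add 61.27.192.0/20 -> H4 at depth 20
  add 61.27.192.28/32 -> H2 at depth 32

== LOOKUPS ==
["H2","H6","no-route","H2","H3","H2","H2"]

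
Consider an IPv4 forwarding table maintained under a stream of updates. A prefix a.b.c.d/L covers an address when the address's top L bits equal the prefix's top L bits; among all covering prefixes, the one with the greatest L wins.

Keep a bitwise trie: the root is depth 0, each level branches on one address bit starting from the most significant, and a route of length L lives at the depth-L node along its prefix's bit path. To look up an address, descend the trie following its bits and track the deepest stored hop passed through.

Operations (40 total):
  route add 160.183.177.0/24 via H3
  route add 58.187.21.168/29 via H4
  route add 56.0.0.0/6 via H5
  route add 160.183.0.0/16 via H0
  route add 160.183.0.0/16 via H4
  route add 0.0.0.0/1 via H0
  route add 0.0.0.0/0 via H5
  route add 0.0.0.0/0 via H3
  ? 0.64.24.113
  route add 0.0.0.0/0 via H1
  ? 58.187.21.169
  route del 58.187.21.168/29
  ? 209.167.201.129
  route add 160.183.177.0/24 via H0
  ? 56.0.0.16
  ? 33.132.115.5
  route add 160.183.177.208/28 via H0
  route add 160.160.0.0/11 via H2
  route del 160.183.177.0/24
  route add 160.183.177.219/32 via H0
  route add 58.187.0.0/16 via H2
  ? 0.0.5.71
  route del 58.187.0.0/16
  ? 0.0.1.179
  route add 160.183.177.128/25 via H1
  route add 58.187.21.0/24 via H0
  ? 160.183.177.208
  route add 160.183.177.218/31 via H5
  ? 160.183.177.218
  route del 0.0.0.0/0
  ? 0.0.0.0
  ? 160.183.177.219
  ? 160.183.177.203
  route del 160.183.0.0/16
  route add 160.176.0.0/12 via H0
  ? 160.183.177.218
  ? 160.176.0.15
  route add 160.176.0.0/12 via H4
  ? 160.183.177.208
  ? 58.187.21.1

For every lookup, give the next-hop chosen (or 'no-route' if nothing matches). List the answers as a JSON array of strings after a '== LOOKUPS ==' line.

Trace:
  + 160.183.177.0/24 (H3) depth=24
  + 58.187.21.168/29 (H4) depth=29
  + 56.0.0.0/6 (H5) depth=6
  + 160.183.0.0/16 (H0) depth=16
  + 160.183.0.0/16 (H4) depth=16
  + 0.0.0.0/1 (H0) depth=1
  + 0.0.0.0/0 (H5) depth=0
  + 0.0.0.0/0 (H3) depth=0
  lookup 0.64.24.113: bits 00 walk d0:H3→d1:H0→d2:- -> H0
  + 0.0.0.0/0 (H1) depth=0
  lookup 58.187.21.169: bits 00111010101110110001010110101 walk d0:H1→d1:H0→d2:-→d3:-→d4:-→d5:-→d6:H5→d7:-→d8:-→d9:-→d10:-→d11:-→d12:-→d13:-→d14:-→d15:-→d16:-→d17:-→d18:-→d19:-→d20:-→d21:-→d22:-→d23:-→d24:-→d25:-→d26:-→d27:-→d28:-→d29:H4 -> H4
  del 58.187.21.168/29 (clear depth 29)
  lookup 209.167.201.129: bits 1 walk d0:H1→d1:- -> H1
  + 160.183.177.0/24 (H0) depth=24
  lookup 56.0.0.16: bits 001110 walk d0:H1→d1:H0→d2:-→d3:-→d4:-→d5:-→d6:H5 -> H5
  lookup 33.132.115.5: bits 001 walk d0:H1→d1:H0→d2:-→d3:- -> H0
  + 160.183.177.208/28 (H0) depth=28
  + 160.160.0.0/11 (H2) depth=11
  del 160.183.177.0/24 (clear depth 24)
  + 160.183.177.219/32 (H0) depth=32
  + 58.187.0.0/16 (H2) depth=16
  lookup 0.0.5.71: bits 00 walk d0:H1→d1:H0→d2:- -> H0
  del 58.187.0.0/16 (clear depth 16)
  lookup 0.0.1.179: bits 00 walk d0:H1→d1:H0→d2:- -> H0
  + 160.183.177.128/25 (H1) depth=25
  + 58.187.21.0/24 (H0) depth=24
  lookup 160.183.177.208: bits 1010000010110111101100011101 walk d0:H1→d1:-→d2:-→d3:-→d4:-→d5:-→d6:-→d7:-→d8:-→d9:-→d10:-→d11:H2→d12:-→d13:-→d14:-→d15:-→d16:H4→d17:-→d18:-→d19:-→d20:-→d21:-→d22:-→d23:-→d24:-→d25:H1→d26:-→d27:-→d28:H0 -> H0
  + 160.183.177.218/31 (H5) depth=31
  lookup 160.183.177.218: bits 1010000010110111101100011101101 walk d0:H1→d1:-→d2:-→d3:-→d4:-→d5:-→d6:-→d7:-→d8:-→d9:-→d10:-→d11:H2→d12:-→d13:-→d14:-→d15:-→d16:H4→d17:-→d18:-→d19:-→d20:-→d21:-→d22:-→d23:-→d24:-→d25:H1→d26:-→d27:-→d28:H0→d29:-→d30:-→d31:H5 -> H5
  del 0.0.0.0/0 (clear depth 0)
  lookup 0.0.0.0: bits 00 walk d0:-→d1:H0→d2:- -> H0
  lookup 160.183.177.219: bits 10100000101101111011000111011011 walk d0:-→d1:-→d2:-→d3:-→d4:-→d5:-→d6:-→d7:-→d8:-→d9:-→d10:-→d11:H2→d12:-→d13:-→d14:-→d15:-→d16:H4→d17:-→d18:-→d19:-→d20:-→d21:-→d22:-→d23:-→d24:-→d25:H1→d26:-→d27:-→d28:H0→d29:-→d30:-→d31:H5→d32:H0 -> H0
  lookup 160.183.177.203: bits 101000001011011110110001110 walk d0:-→d1:-→d2:-→d3:-→d4:-→d5:-→d6:-→d7:-→d8:-→d9:-→d10:-→d11:H2→d12:-→d13:-→d14:-→d15:-→d16:H4→d17:-→d18:-→d19:-→d20:-→d21:-→d22:-→d23:-→d24:-→d25:H1→d26:-→d27:- -> H1
  del 160.183.0.0/16 (clear depth 16)
  + 160.176.0.0/12 (H0) depth=12
  lookup 160.183.177.218: bits 1010000010110111101100011101101 walk d0:-→d1:-→d2:-→d3:-→d4:-→d5:-→d6:-→d7:-→d8:-→d9:-→d10:-→d11:H2→d12:H0→d13:-→d14:-→d15:-→d16:-→d17:-→d18:-→d19:-→d20:-→d21:-→d22:-→d23:-→d24:-→d25:H1→d26:-→d27:-→d28:H0→d29:-→d30:-→d31:H5 -> H5
  lookup 160.176.0.15: bits 1010000010110 walk d0:-→d1:-→d2:-→d3:-→d4:-→d5:-→d6:-→d7:-→d8:-→d9:-→d10:-→d11:H2→d12:H0→d13:- -> H0
  + 160.176.0.0/12 (H4) depth=12
  lookup 160.183.177.208: bits 1010000010110111101100011101 walk d0:-→d1:-→d2:-→d3:-→d4:-→d5:-→d6:-→d7:-→d8:-→d9:-→d10:-→d11:H2→d12:H4→d13:-→d14:-→d15:-→d16:-→d17:-→d18:-→d19:-→d20:-→d21:-→d22:-→d23:-→d24:-→d25:H1→d26:-→d27:-→d28:H0 -> H0
  lookup 58.187.21.1: bits 001110101011101100010101 walk d0:-→d1:H0→d2:-→d3:-→d4:-→d5:-→d6:H5→d7:-→d8:-→d9:-→d10:-→d11:-→d12:-→d13:-→d14:-→d15:-→d16:-→d17:-→d18:-→d19:-→d20:-→d21:-→d22:-→d23:-→d24:H0 -> H0

== LOOKUPS ==
["H0","H4","H1","H5","H0","H0","H0","H0","H5","H0","H0","H1","H5","H0","H0","H0"]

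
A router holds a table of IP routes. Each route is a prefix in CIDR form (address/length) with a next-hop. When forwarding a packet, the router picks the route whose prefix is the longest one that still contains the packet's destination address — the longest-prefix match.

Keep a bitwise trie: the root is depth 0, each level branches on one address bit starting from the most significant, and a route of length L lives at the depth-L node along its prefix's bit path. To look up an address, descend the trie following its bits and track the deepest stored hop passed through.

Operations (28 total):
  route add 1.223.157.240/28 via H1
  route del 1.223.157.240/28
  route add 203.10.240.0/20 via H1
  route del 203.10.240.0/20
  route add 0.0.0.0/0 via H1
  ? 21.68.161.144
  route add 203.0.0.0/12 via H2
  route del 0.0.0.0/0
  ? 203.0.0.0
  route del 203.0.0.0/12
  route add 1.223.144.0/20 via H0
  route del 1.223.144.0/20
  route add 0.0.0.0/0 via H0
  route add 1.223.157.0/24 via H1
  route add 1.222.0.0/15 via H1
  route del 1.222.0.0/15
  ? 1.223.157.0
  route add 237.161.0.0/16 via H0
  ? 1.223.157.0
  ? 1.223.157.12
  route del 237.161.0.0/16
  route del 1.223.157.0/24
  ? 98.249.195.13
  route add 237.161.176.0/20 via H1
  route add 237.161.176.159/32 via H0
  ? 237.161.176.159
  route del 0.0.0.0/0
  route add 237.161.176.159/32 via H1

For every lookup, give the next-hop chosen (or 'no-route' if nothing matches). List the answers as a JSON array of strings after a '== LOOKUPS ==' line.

Process each operation:
  + 1.223.157.240/28 (H1) depth=28
  del 1.223.157.240/28 (clear depth 28)
  + 203.10.240.0/20 (H1) depth=20
  del 203.10.240.0/20 (clear depth 20)
  + 0.0.0.0/0 (H1) depth=0
  Q 21.68.161.144: descend 000 ; hops seen [H1] ; pick H1
  + 203.0.0.0/12 (H2) depth=12
  del 0.0.0.0/0 (clear depth 0)
  Q 203.0.0.0: descend 110010110000 ; hops seen [H2] ; pick H2
  del 203.0.0.0/12 (clear depth 12)
  + 1.223.144.0/20 (H0) depth=20
  del 1.223.144.0/20 (clear depth 20)
  + 0.0.0.0/0 (H0) depth=0
  + 1.223.157.0/24 (H1) depth=24
  + 1.222.0.0/15 (H1) depth=15
  del 1.222.0.0/15 (clear depth 15)
  Q 1.223.157.0: descend 000000011101111110011101 ; hops seen [H0,H1] ; pick H1
  + 237.161.0.0/16 (H0) depth=16
  Q 1.223.157.0: descend 000000011101111110011101 ; hops seen [H0,H1] ; pick H1
  Q 1.223.157.12: descend 000000011101111110011101 ; hops seen [H0,H1] ; pick H1
  del 237.161.0.0/16 (clear depth 16)
  del 1.223.157.0/24 (clear depth 24)
  Q 98.249.195.13: descend 0 ; hops seen [H0] ; pick H0
  + 237.161.176.0/20 (H1) depth=20
  + 237.161.176.159/32 (H0) depth=32
  Q 237.161.176.159: descend 11101101101000011011000010011111 ; hops seen [H0,H1,H0] ; pick H0
  del 0.0.0.0/0 (clear depth 0)
  + 237.161.176.159/32 (H1) depth=32

== LOOKUPS ==
["H1","H2","H1","H1","H1","H0","H0"]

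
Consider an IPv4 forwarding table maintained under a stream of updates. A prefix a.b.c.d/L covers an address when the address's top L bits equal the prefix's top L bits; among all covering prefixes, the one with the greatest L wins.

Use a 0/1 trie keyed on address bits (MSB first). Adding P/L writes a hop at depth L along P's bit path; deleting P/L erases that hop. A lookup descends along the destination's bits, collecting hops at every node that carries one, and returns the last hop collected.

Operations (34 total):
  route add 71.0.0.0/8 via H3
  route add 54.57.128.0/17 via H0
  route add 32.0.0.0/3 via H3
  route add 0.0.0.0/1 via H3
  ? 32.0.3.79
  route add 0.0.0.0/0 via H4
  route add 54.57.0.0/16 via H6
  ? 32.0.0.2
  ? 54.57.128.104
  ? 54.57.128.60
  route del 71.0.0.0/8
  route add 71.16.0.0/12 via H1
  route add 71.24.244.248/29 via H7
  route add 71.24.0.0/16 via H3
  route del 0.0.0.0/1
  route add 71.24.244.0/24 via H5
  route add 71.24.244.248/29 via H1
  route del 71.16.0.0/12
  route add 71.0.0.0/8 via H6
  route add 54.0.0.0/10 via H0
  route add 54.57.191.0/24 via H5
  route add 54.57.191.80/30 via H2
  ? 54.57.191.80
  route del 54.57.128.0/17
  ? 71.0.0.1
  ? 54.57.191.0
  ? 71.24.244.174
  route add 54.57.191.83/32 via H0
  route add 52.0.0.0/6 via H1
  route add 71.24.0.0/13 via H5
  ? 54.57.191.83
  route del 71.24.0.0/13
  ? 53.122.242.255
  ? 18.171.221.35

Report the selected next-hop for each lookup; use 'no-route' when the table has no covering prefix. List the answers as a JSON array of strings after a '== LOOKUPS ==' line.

Trace:
  + 71.0.0.0/8 (H3) depth=8
  + 54.57.128.0/17 (H0) depth=17
  + 32.0.0.0/3 (H3) depth=3
  + 0.0.0.0/1 (H3) depth=1
  Q 32.0.3.79: descend 001 ; hops seen [H3,H3] ; pick H3
  + 0.0.0.0/0 (H4) depth=0
  + 54.57.0.0/16 (H6) depth=16
  Q 32.0.0.2: descend 001 ; hops seen [H4,H3,H3] ; pick H3
  Q 54.57.128.104: descend 00110110001110011 ; hops seen [H4,H3,H3,H6,H0] ; pick H0
  Q 54.57.128.60: descend 00110110001110011 ; hops seen [H4,H3,H3,H6,H0] ; pick H0
  - 71.0.0.0/8 clear@8
  + 71.16.0.0/12 (H1) depth=12
  + 71.24.244.248/29 (H7) depth=29
  + 71.24.0.0/16 (H3) depth=16
  - 0.0.0.0/1 clear@1
  + 71.24.244.0/24 (H5) depth=24
  + 71.24.244.248/29 (H1) depth=29
  - 71.16.0.0/12 clear@12
  + 71.0.0.0/8 (H6) depth=8
  + 54.0.0.0/10 (H0) depth=10
  + 54.57.191.0/24 (H5) depth=24
  + 54.57.191.80/30 (H2) depth=30
  Q 54.57.191.80: descend 001101100011100110111111010100 ; hops seen [H4,H3,H0,H6,H0,H5,H2] ; pick H2
  - 54.57.128.0/17 clear@17
  Q 71.0.0.1: descend 01000111000 ; hops seen [H4,H6] ; pick H6
  Q 54.57.191.0: descend 0011011000111001101111110 ; hops seen [H4,H3,H0,H6,H5] ; pick H5
  Q 71.24.244.174: descend 0100011100011000111101001 ; hops seen [H4,H6,H3,H5] ; pick H5
  + 54.57.191.83/32 (H0) depth=32
  + 52.0.0.0/6 (H1) depth=6
  + 71.24.0.0/13 (H5) depth=13
  Q 54.57.191.83: descend 00110110001110011011111101010011 ; hops seen [H4,H3,H1,H0,H6,H5,H2,H0] ; pick H0
  - 71.24.0.0/13 clear@13
  Q 53.122.242.255: descend 001101 ; hops seen [H4,H3,H1] ; pick H1
  Q 18.171.221.35: descend 00 ; hops seen [H4] ; pick H4

== LOOKUPS ==
["H3","H3","H0","H0","H2","H6","H5","H5","H0","H1","H4"]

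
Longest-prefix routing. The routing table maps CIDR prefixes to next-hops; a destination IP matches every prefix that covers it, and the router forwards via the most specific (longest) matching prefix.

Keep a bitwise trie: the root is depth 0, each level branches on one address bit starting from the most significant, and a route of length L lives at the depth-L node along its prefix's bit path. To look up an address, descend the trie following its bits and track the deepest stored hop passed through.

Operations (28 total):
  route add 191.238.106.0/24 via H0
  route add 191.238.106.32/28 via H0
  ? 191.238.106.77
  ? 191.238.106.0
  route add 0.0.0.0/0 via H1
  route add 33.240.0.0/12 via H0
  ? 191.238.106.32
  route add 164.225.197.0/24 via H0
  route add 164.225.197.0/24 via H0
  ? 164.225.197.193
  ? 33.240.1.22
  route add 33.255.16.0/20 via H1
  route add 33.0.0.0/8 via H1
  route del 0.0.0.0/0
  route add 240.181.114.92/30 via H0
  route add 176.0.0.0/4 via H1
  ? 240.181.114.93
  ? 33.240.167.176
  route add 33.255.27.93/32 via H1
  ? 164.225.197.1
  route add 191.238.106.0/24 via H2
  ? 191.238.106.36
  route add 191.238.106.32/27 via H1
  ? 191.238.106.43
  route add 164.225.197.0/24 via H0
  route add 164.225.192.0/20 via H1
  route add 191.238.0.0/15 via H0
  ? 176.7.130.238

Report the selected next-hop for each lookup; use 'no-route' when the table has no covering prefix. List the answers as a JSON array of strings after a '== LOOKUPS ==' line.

Trace:
  + 191.238.106.0/24 (H0) depth=24
  + 191.238.106.32/28 (H0) depth=28
  lookup 191.238.106.77: bits 1011111111101110011010100 walk d0:-→d1:-→d2:-→d3:-→d4:-→d5:-→d6:-→d7:-→d8:-→d9:-→d10:-→d11:-→d12:-→d13:-→d14:-→d15:-→d16:-→d17:-→d18:-→d19:-→d20:-→d21:-→d22:-→d23:-→d24:H0→d25:- -> H0
  lookup 191.238.106.0: bits 10111111111011100110101000 walk d0:-→d1:-→d2:-→d3:-→d4:-→d5:-→d6:-→d7:-→d8:-→d9:-→d10:-→d11:-→d12:-→d13:-→d14:-→d15:-→d16:-→d17:-→d18:-→d19:-→d20:-→d21:-→d22:-→d23:-→d24:H0→d25:-→d26:- -> H0
  + 0.0.0.0/0 (H1) depth=0
  + 33.240.0.0/12 (H0) depth=12
  lookup 191.238.106.32: bits 1011111111101110011010100010 walk d0:H1→d1:-→d2:-→d3:-→d4:-→d5:-→d6:-→d7:-→d8:-→d9:-→d10:-→d11:-→d12:-→d13:-→d14:-→d15:-→d16:-→d17:-→d18:-→d19:-→d20:-→d21:-→d22:-→d23:-→d24:H0→d25:-→d26:-→d27:-→d28:H0 -> H0
  + 164.225.197.0/24 (H0) depth=24
  + 164.225.197.0/24 (H0) depth=24
  lookup 164.225.197.193: bits 101001001110000111000101 walk d0:H1→d1:-→d2:-→d3:-→d4:-→d5:-→d6:-→d7:-→d8:-→d9:-→d10:-→d11:-→d12:-→d13:-→d14:-→d15:-→d16:-→d17:-→d18:-→d19:-→d20:-→d21:-→d22:-→d23:-→d24:H0 -> H0
  lookup 33.240.1.22: bits 001000011111 walk d0:H1→d1:-→d2:-→d3:-→d4:-→d5:-→d6:-→d7:-→d8:-→d9:-→d10:-→d11:-→d12:H0 -> H0
  + 33.255.16.0/20 (H1) depth=20
  + 33.0.0.0/8 (H1) depth=8
  - 0.0.0.0/0 clear@0
  + 240.181.114.92/30 (H0) depth=30
  + 176.0.0.0/4 (H1) depth=4
  lookup 240.181.114.93: bits 111100001011010101110010010111 walk d0:-→d1:-→d2:-→d3:-→d4:-→d5:-→d6:-→d7:-→d8:-→d9:-→d10:-→d11:-→d12:-→d13:-→d14:-→d15:-→d16:-→d17:-→d18:-→d19:-→d20:-→d21:-→d22:-→d23:-→d24:-→d25:-→d26:-→d27:-→d28:-→d29:-→d30:H0 -> H0
  lookup 33.240.167.176: bits 001000011111 walk d0:-→d1:-→d2:-→d3:-→d4:-→d5:-→d6:-→d7:-→d8:H1→d9:-→d10:-→d11:-→d12:H0 -> H0
  + 33.255.27.93/32 (H1) depth=32
  lookup 164.225.197.1: bits 101001001110000111000101 walk d0:-→d1:-→d2:-→d3:-→d4:-→d5:-→d6:-→d7:-→d8:-→d9:-→d10:-→d11:-→d12:-→d13:-→d14:-→d15:-→d16:-→d17:-→d18:-→d19:-→d20:-→d21:-→d22:-→d23:-→d24:H0 -> H0
  + 191.238.106.0/24 (H2) depth=24
  lookup 191.238.106.36: bits 1011111111101110011010100010 walk d0:-→d1:-→d2:-→d3:-→d4:H1→d5:-→d6:-→d7:-→d8:-→d9:-→d10:-→d11:-→d12:-→d13:-→d14:-→d15:-→d16:-→d17:-→d18:-→d19:-→d20:-→d21:-→d22:-→d23:-→d24:H2→d25:-→d26:-→d27:-→d28:H0 -> H0
  + 191.238.106.32/27 (H1) depth=27
  lookup 191.238.106.43: bits 1011111111101110011010100010 walk d0:-→d1:-→d2:-→d3:-→d4:H1→d5:-→d6:-→d7:-→d8:-→d9:-→d10:-→d11:-→d12:-→d13:-→d14:-→d15:-→d16:-→d17:-→d18:-→d19:-→d20:-→d21:-→d22:-→d23:-→d24:H2→d25:-→d26:-→d27:H1→d28:H0 -> H0
  + 164.225.197.0/24 (H0) depth=24
  + 164.225.192.0/20 (H1) depth=20
  + 191.238.0.0/15 (H0) depth=15
  lookup 176.7.130.238: bits 1011 walk d0:-→d1:-→d2:-→d3:-→d4:H1 -> H1

== LOOKUPS ==
["H0","H0","H0","H0","H0","H0","H0","H0","H0","H0","H1"]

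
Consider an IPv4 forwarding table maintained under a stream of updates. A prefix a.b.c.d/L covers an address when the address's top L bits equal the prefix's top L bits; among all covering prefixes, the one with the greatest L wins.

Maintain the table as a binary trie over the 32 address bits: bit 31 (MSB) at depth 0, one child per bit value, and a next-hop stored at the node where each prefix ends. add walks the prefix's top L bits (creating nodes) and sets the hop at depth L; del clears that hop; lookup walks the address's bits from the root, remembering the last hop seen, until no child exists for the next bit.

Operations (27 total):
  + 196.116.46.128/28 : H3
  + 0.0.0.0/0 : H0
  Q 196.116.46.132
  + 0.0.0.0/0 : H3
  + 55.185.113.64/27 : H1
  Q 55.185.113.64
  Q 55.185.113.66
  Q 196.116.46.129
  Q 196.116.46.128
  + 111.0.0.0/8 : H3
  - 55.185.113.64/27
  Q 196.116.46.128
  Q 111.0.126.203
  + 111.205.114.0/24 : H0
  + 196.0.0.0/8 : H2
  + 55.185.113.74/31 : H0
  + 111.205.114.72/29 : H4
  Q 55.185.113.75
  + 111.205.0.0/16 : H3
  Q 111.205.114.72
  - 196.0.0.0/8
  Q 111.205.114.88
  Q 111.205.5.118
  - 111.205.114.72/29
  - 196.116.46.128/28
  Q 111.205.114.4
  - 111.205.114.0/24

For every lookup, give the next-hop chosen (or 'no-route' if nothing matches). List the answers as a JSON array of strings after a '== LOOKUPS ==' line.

Trace:
  + 196.116.46.128/28 (H3) depth=28
  + 0.0.0.0/0 (H0) depth=0
  Q 196.116.46.132: descend 1100010001110100001011101000 ; hops seen [H0,H3] ; pick H3
  + 0.0.0.0/0 (H3) depth=0
  + 55.185.113.64/27 (H1) depth=27
  Q 55.185.113.64: descend 001101111011100101110001010 ; hops seen [H3,H1] ; pick H1
  Q 55.185.113.66: descend 001101111011100101110001010 ; hops seen [H3,H1] ; pick H1
  Q 196.116.46.129: descend 1100010001110100001011101000 ; hops seen [H3,H3] ; pick H3
  Q 196.116.46.128: descend 1100010001110100001011101000 ; hops seen [H3,H3] ; pick H3
  + 111.0.0.0/8 (H3) depth=8
  - 55.185.113.64/27 clear@27
  Q 196.116.46.128: descend 1100010001110100001011101000 ; hops seen [H3,H3] ; pick H3
  Q 111.0.126.203: descend 01101111 ; hops seen [H3,H3] ; pick H3
  + 111.205.114.0/24 (H0) depth=24
  + 196.0.0.0/8 (H2) depth=8
  + 55.185.113.74/31 (H0) depth=31
  + 111.205.114.72/29 (H4) depth=29
  Q 55.185.113.75: descend 0011011110111001011100010100101 ; hops seen [H3,H0] ; pick H0
  + 111.205.0.0/16 (H3) depth=16
  Q 111.205.114.72: descend 01101111110011010111001001001 ; hops seen [H3,H3,H3,H0,H4] ; pick H4
  - 196.0.0.0/8 clear@8
  Q 111.205.114.88: descend 011011111100110101110010010 ; hops seen [H3,H3,H3,H0] ; pick H0
  Q 111.205.5.118: descend 01101111110011010 ; hops seen [H3,H3,H3] ; pick H3
  - 111.205.114.72/29 clear@29
  - 196.116.46.128/28 clear@28
  Q 111.205.114.4: descend 0110111111001101011100100 ; hops seen [H3,H3,H3,H0] ; pick H0
  - 111.205.114.0/24 clear@24

== LOOKUPS ==
["H3","H1","H1","H3","H3","H3","H3","H0","H4","H0","H3","H0"]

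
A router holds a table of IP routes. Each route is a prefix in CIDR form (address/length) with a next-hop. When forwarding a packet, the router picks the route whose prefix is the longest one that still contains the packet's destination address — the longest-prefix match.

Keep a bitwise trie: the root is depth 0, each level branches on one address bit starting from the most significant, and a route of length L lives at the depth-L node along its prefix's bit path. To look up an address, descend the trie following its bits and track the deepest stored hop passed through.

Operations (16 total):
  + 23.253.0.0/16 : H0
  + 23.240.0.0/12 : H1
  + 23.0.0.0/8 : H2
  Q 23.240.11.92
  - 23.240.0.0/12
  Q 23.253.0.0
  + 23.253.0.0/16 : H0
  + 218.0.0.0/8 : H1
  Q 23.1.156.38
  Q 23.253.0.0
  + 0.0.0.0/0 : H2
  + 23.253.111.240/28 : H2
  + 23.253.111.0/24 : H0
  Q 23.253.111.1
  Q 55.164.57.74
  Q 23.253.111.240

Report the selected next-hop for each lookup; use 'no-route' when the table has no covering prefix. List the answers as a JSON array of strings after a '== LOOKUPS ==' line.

Process each operation:
  + 23.253.0.0/16 (H0) depth=16
  + 23.240.0.0/12 (H1) depth=12
  + 23.0.0.0/8 (H2) depth=8
  Q 23.240.11.92: descend 000101111111 ; hops seen [H2,H1] ; pick H1
  del 23.240.0.0/12 (clear depth 12)
  Q 23.253.0.0: descend 0001011111111101 ; hops seen [H2,H0] ; pick H0
  + 23.253.0.0/16 (H0) depth=16
  + 218.0.0.0/8 (H1) depth=8
  Q 23.1.156.38: descend 00010111 ; hops seen [H2] ; pick H2
  Q 23.253.0.0: descend 0001011111111101 ; hops seen [H2,H0] ; pick H0
  + 0.0.0.0/0 (H2) depth=0
  + 23.253.111.240/28 (H2) depth=28
  + 23.253.111.0/24 (H0) depth=24
  Q 23.253.111.1: descend 000101111111110101101111 ; hops seen [H2,H2,H0,H0] ; pick H0
  Q 55.164.57.74: descend 00 ; hops seen [H2] ; pick H2
  Q 23.253.111.240: descend 0001011111111101011011111111 ; hops seen [H2,H2,H0,H0,H2] ; pick H2

== LOOKUPS ==
["H1","H0","H2","H0","H0","H2","H2"]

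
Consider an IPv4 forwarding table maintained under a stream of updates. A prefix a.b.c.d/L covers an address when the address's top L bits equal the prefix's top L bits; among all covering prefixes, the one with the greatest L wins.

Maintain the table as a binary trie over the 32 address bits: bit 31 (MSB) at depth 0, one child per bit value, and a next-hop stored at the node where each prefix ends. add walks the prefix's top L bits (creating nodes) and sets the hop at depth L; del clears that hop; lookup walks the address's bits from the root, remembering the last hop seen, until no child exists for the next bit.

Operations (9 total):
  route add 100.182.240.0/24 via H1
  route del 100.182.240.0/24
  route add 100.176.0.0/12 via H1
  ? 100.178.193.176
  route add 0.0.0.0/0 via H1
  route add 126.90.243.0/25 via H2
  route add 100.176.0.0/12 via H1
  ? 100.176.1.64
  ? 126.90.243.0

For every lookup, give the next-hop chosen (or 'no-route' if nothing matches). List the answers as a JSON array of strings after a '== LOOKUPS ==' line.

Trace:
  + 100.182.240.0/24 (H1) depth=24
  - 100.182.240.0/24 clear@24
  + 100.176.0.0/12 (H1) depth=12
  lookup 100.178.193.176: bits 0110010010110 walk d0:-→d1:-→d2:-→d3:-→d4:-→d5:-→d6:-→d7:-→d8:-→d9:-→d10:-→d11:-→d12:H1→d13:- -> H1
  + 0.0.0.0/0 (H1) depth=0
  + 126.90.243.0/25 (H2) depth=25
  + 100.176.0.0/12 (H1) depth=12
  lookup 100.176.1.64: bits 0110010010110 walk d0:H1→d1:-→d2:-→d3:-→d4:-→d5:-→d6:-→d7:-→d8:-→d9:-→d10:-→d11:-→d12:H1→d13:- -> H1
  lookup 126.90.243.0: bits 0111111001011010111100110 walk d0:H1→d1:-→d2:-→d3:-→d4:-→d5:-→d6:-→d7:-→d8:-→d9:-→d10:-→d11:-→d12:-→d13:-→d14:-→d15:-→d16:-→d17:-→d18:-→d19:-→d20:-→d21:-→d22:-→d23:-→d24:-→d25:H2 -> H2

== LOOKUPS ==
["H1","H1","H2"]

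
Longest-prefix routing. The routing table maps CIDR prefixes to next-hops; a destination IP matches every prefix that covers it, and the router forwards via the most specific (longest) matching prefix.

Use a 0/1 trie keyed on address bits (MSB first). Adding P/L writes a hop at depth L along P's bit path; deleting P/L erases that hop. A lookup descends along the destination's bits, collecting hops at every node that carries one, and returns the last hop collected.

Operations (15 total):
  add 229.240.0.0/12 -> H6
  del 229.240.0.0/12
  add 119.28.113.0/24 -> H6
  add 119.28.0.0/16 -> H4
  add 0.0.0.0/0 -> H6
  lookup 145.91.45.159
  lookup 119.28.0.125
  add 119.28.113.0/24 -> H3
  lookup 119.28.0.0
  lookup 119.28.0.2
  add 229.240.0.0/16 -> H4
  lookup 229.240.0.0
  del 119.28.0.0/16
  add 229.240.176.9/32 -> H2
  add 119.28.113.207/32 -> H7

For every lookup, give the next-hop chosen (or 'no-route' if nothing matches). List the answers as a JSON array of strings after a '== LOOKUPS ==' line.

Apply in order:
  add 229.240.0.0/12 -> H6 at depth 12
  del 229.240.0.0/12 (clear depth 12)
  add 119.28.113.0/24 -> H6 at depth 24
  add 119.28.0.0/16 -> H4 at depth 16
  add 0.0.0.0/0 -> H6 at depth 0
  ? 145.91.45.159  path d0:H6→d1:-  best=H6
  ? 119.28.0.125  path d0:H6→d1:-→d2:-→d3:-→d4:-→d5:-→d6:-→d7:-→d8:-→d9:-→d10:-→d11:-→d12:-→d13:-→d14:-→d15:-→d16:H4→d17:-  best=H4
  add 119.28.113.0/24 -> H3 at depth 24
  ? 119.28.0.0  path d0:H6→d1:-→d2:-→d3:-→d4:-→d5:-→d6:-→d7:-→d8:-→d9:-→d10:-→d11:-→d12:-→d13:-→d14:-→d15:-→d16:H4→d17:-  best=H4
  ? 119.28.0.2  path d0:H6→d1:-→d2:-→d3:-→d4:-→d5:-→d6:-→d7:-→d8:-→d9:-→d10:-→d11:-→d12:-→d13:-→d14:-→d15:-→d16:H4→d17:-  best=H4
  add 229.240.0.0/16 -> H4 at depth 16
  ? 229.240.0.0  path d0:H6→d1:-→d2:-→d3:-→d4:-→d5:-→d6:-→d7:-→d8:-→d9:-→d10:-→d11:-→d12:-→d13:-→d14:-→d15:-→d16:H4  best=H4
  del 119.28.0.0/16 (clear depth 16)
  add 229.240.176.9/32 -> H2 at depth 32
  add 119.28.113.207/32 -> H7 at depth 32

== LOOKUPS ==
["H6","H4","H4","H4","H4"]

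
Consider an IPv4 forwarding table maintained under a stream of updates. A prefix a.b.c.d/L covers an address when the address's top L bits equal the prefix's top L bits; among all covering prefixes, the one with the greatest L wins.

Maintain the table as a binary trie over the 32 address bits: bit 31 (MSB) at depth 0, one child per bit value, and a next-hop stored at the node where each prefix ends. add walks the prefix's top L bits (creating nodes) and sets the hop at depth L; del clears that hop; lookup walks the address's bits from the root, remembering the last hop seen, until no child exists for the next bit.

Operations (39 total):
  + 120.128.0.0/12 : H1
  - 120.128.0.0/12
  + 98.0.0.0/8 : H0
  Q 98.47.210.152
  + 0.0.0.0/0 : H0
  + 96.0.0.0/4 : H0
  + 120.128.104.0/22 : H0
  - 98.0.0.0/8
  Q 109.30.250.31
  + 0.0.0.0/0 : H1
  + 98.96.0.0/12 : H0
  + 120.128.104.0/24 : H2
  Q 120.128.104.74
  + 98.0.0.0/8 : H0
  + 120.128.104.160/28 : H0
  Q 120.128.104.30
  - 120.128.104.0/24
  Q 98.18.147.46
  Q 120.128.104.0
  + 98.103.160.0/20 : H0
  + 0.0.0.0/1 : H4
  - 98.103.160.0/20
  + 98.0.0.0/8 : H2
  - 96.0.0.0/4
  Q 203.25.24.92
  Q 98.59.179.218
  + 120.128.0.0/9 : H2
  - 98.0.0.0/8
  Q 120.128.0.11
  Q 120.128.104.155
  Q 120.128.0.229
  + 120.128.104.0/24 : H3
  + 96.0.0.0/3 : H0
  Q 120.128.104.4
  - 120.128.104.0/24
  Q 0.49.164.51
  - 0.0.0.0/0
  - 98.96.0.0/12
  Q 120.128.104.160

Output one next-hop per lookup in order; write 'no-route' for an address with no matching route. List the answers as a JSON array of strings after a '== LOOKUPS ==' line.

Process each operation:
  add 120.128.0.0/12 -> H1 at depth 12
  del 120.128.0.0/12 (clear depth 12)
  add 98.0.0.0/8 -> H0 at depth 8
  lookup 98.47.210.152: bits 01100010 walk d0:-→d1:-→d2:-→d3:-→d4:-→d5:-→d6:-→d7:-→d8:H0 -> H0
  add 0.0.0.0/0 -> H0 at depth 0
  add 96.0.0.0/4 -> H0 at depth 4
  add 120.128.104.0/22 -> H0 at depth 22
  del 98.0.0.0/8 (clear depth 8)
  lookup 109.30.250.31: bits 0110 walk d0:H0→d1:-→d2:-→d3:-→d4:H0 -> H0
  add 0.0.0.0/0 -> H1 at depth 0
  add 98.96.0.0/12 -> H0 at depth 12
  add 120.128.104.0/24 -> H2 at depth 24
  lookup 120.128.104.74: bits 011110001000000001101000 walk d0:H1→d1:-→d2:-→d3:-→d4:-→d5:-→d6:-→d7:-→d8:-→d9:-→d10:-→d11:-→d12:-→d13:-→d14:-→d15:-→d16:-→d17:-→d18:-→d19:-→d20:-→d21:-→d22:H0→d23:-→d24:H2 -> H2
  add 98.0.0.0/8 -> H0 at depth 8
  add 120.128.104.160/28 -> H0 at depth 28
  lookup 120.128.104.30: bits 011110001000000001101000 walk d0:H1→d1:-→d2:-→d3:-→d4:-→d5:-→d6:-→d7:-→d8:-→d9:-→d10:-→d11:-→d12:-→d13:-→d14:-→d15:-→d16:-→d17:-→d18:-→d19:-→d20:-→d21:-→d22:H0→d23:-→d24:H2 -> H2
  del 120.128.104.0/24 (clear depth 24)
  lookup 98.18.147.46: bits 011000100 walk d0:H1→d1:-→d2:-→d3:-→d4:H0→d5:-→d6:-→d7:-→d8:H0→d9:- -> H0
  lookup 120.128.104.0: bits 011110001000000001101000 walk d0:H1→d1:-→d2:-→d3:-→d4:-→d5:-→d6:-→d7:-→d8:-→d9:-→d10:-→d11:-→d12:-→d13:-→d14:-→d15:-→d16:-→d17:-→d18:-→d19:-→d20:-→d21:-→d22:H0→d23:-→d24:- -> H0
  add 98.103.160.0/20 -> H0 at depth 20
  add 0.0.0.0/1 -> H4 at depth 1
  del 98.103.160.0/20 (clear depth 20)
  add 98.0.0.0/8 -> H2 at depth 8
  del 96.0.0.0/4 (clear depth 4)
  lookup 203.25.24.92: bits ε walk d0:H1 -> H1
  lookup 98.59.179.218: bits 011000100 walk d0:H1→d1:H4→d2:-→d3:-→d4:-→d5:-→d6:-→d7:-→d8:H2→d9:- -> H2
  add 120.128.0.0/9 -> H2 at depth 9
  del 98.0.0.0/8 (clear depth 8)
  lookup 120.128.0.11: bits 01111000100000000 walk d0:H1→d1:H4→d2:-→d3:-→d4:-→d5:-→d6:-→d7:-→d8:-→d9:H2→d10:-→d11:-→d12:-→d13:-→d14:-→d15:-→d16:-→d17:- -> H2
  lookup 120.128.104.155: bits 01111000100000000110100010 walk d0:H1→d1:H4→d2:-→d3:-→d4:-→d5:-→d6:-→d7:-→d8:-→d9:H2→d10:-→d11:-→d12:-→d13:-→d14:-→d15:-→d16:-→d17:-→d18:-→d19:-→d20:-→d21:-→d22:H0→d23:-→d24:-→d25:-→d26:- -> H0
  lookup 120.128.0.229: bits 01111000100000000 walk d0:H1→d1:H4→d2:-→d3:-→d4:-→d5:-→d6:-→d7:-→d8:-→d9:H2→d10:-→d11:-→d12:-→d13:-→d14:-→d15:-→d16:-→d17:- -> H2
  add 120.128.104.0/24 -> H3 at depth 24
  add 96.0.0.0/3 -> H0 at depth 3
  lookup 120.128.104.4: bits 011110001000000001101000 walk d0:H1→d1:H4→d2:-→d3:H0→d4:-→d5:-→d6:-→d7:-→d8:-→d9:H2→d10:-→d11:-→d12:-→d13:-→d14:-→d15:-→d16:-→d17:-→d18:-→d19:-→d20:-→d21:-→d22:H0→d23:-→d24:H3 -> H3
  del 120.128.104.0/24 (clear depth 24)
  lookup 0.49.164.51: bits 0 walk d0:H1→d1:H4 -> H4
  del 0.0.0.0/0 (clear depth 0)
  del 98.96.0.0/12 (clear depth 12)
  lookup 120.128.104.160: bits 0111100010000000011010001010 walk d0:-→d1:H4→d2:-→d3:H0→d4:-→d5:-→d6:-→d7:-→d8:-→d9:H2→d10:-→d11:-→d12:-→d13:-→d14:-→d15:-→d16:-→d17:-→d18:-→d19:-→d20:-→d21:-→d22:H0→d23:-→d24:-→d25:-→d26:-→d27:-→d28:H0 -> H0

== LOOKUPS ==
["H0","H0","H2","H2","H0","H0","H1","H2","H2","H0","H2","H3","H4","H0"]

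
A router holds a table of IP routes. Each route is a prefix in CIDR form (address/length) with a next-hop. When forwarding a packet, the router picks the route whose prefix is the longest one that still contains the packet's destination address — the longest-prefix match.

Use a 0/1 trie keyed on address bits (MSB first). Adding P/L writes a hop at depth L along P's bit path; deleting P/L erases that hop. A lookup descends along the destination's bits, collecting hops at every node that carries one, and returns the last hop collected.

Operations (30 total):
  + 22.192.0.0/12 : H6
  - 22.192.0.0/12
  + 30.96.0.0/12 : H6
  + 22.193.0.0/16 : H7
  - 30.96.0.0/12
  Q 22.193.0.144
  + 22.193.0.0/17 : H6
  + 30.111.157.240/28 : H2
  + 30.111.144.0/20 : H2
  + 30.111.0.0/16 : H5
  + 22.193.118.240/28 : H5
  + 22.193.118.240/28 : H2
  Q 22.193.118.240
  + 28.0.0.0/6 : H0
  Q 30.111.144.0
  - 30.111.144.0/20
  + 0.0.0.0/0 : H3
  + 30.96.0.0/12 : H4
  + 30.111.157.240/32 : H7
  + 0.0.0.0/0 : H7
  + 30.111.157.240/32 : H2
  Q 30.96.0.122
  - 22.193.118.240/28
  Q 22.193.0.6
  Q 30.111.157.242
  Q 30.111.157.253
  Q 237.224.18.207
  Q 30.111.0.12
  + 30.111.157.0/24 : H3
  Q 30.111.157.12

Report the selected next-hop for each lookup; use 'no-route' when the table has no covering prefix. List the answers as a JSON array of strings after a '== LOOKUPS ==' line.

Process each operation:
  + 22.192.0.0/12 (H6) depth=12
  - 22.192.0.0/12 clear@12
  + 30.96.0.0/12 (H6) depth=12
  + 22.193.0.0/16 (H7) depth=16
  - 30.96.0.0/12 clear@12
  lookup 22.193.0.144: bits 0001011011000001 walk d0:-→d1:-→d2:-→d3:-→d4:-→d5:-→d6:-→d7:-→d8:-→d9:-→d10:-→d11:-→d12:-→d13:-→d14:-→d15:-→d16:H7 -> H7
  + 22.193.0.0/17 (H6) depth=17
  + 30.111.157.240/28 (H2) depth=28
  + 30.111.144.0/20 (H2) depth=20
  + 30.111.0.0/16 (H5) depth=16
  + 22.193.118.240/28 (H5) depth=28
  + 22.193.118.240/28 (H2) depth=28
  lookup 22.193.118.240: bits 0001011011000001011101101111 walk d0:-→d1:-→d2:-→d3:-→d4:-→d5:-→d6:-→d7:-→d8:-→d9:-→d10:-→d11:-→d12:-→d13:-→d14:-→d15:-→d16:H7→d17:H6→d18:-→d19:-→d20:-→d21:-→d22:-→d23:-→d24:-→d25:-→d26:-→d27:-→d28:H2 -> H2
  + 28.0.0.0/6 (H0) depth=6
  lookup 30.111.144.0: bits 00011110011011111001 walk d0:-→d1:-→d2:-→d3:-→d4:-→d5:-→d6:H0→d7:-→d8:-→d9:-→d10:-→d11:-→d12:-→d13:-→d14:-→d15:-→d16:H5→d17:-→d18:-→d19:-→d20:H2 -> H2
  - 30.111.144.0/20 clear@20
  + 0.0.0.0/0 (H3) depth=0
  + 30.96.0.0/12 (H4) depth=12
  + 30.111.157.240/32 (H7) depth=32
  + 0.0.0.0/0 (H7) depth=0
  + 30.111.157.240/32 (H2) depth=32
  lookup 30.96.0.122: bits 000111100110 walk d0:H7→d1:-→d2:-→d3:-→d4:-→d5:-→d6:H0→d7:-→d8:-→d9:-→d10:-→d11:-→d12:H4 -> H4
  - 22.193.118.240/28 clear@28
  lookup 22.193.0.6: bits 00010110110000010 walk d0:H7→d1:-→d2:-→d3:-→d4:-→d5:-→d6:-→d7:-→d8:-→d9:-→d10:-→d11:-→d12:-→d13:-→d14:-→d15:-→d16:H7→d17:H6 -> H6
  lookup 30.111.157.242: bits 000111100110111110011101111100 walk d0:H7→d1:-→d2:-→d3:-→d4:-→d5:-→d6:H0→d7:-→d8:-→d9:-→d10:-→d11:-→d12:H4→d13:-→d14:-→d15:-→d16:H5→d17:-→d18:-→d19:-→d20:-→d21:-→d22:-→d23:-→d24:-→d25:-→d26:-→d27:-→d28:H2→d29:-→d30:- -> H2
  lookup 30.111.157.253: bits 0001111001101111100111011111 walk d0:H7→d1:-→d2:-→d3:-→d4:-→d5:-→d6:H0→d7:-→d8:-→d9:-→d10:-→d11:-→d12:H4→d13:-→d14:-→d15:-→d16:H5→d17:-→d18:-→d19:-→d20:-→d21:-→d22:-→d23:-→d24:-→d25:-→d26:-→d27:-→d28:H2 -> H2
  lookup 237.224.18.207: bits ε walk d0:H7 -> H7
  lookup 30.111.0.12: bits 0001111001101111 walk d0:H7→d1:-→d2:-→d3:-→d4:-→d5:-→d6:H0→d7:-→d8:-→d9:-→d10:-→d11:-→d12:H4→d13:-→d14:-→d15:-→d16:H5 -> H5
  + 30.111.157.0/24 (H3) depth=24
  lookup 30.111.157.12: bits 000111100110111110011101 walk d0:H7→d1:-→d2:-→d3:-→d4:-→d5:-→d6:H0→d7:-→d8:-→d9:-→d10:-→d11:-→d12:H4→d13:-→d14:-→d15:-→d16:H5→d17:-→d18:-→d19:-→d20:-→d21:-→d22:-→d23:-→d24:H3 -> H3

== LOOKUPS ==
["H7","H2","H2","H4","H6","H2","H2","H7","H5","H3"]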